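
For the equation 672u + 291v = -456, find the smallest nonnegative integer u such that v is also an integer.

gcd(672, 291):
  672 = 2*291 + 90
  291 = 3*90 + 21
  90 = 4*21 + 6
  21 = 3*6 + 3
  6 = 2*3
so gcd(672, 291) = 3.
3 divides -456, so solutions exist.
Back-substitute for Bézout coefficients:
  3 = 21 - 3*6
  ... = 672*(-42) + 291*(97)
Scale by -456/3 = -152: (u₀, v₀) = (6384, -14744).
General solution: u = 6384 + 97t, v = -14744 - 224t for integer t.
u ≥ 0: smallest is 6384 mod 97 = 79 (at t = -65), with v = -184.

79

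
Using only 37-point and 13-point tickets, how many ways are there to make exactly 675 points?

1

Need nonnegative integers with 37j + 13k = 675.
gcd(37, 13) = 1, and 37·(6) + 13·(-17) = 1.
So (j₀, k₀) = (4050, -11475); general j = 4050 + 13t, k = -11475 - 37t.
j ≥ 0 ⇒ t ≥ -311; k ≥ 0 ⇒ t ≤ -311. That's 1 value of t.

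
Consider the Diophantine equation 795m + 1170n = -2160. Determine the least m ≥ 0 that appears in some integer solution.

gcd(1170, 795):
  1170 = 1·795 + 375
  795 = 2·375 + 45
  375 = 8·45 + 15
  45 = 3·15
so gcd(1170, 795) = 15.
15 divides -2160, so solutions exist.
Back-substitute for Bézout coefficients:
  15 = 375 - 8·45
  ... = 795·(-25) + 1170·(17)
Scale by -2160/15 = -144: (m₀, n₀) = (3600, -2448).
General solution: m = 3600 + 78t, n = -2448 - 53t for integer t.
m ≥ 0: smallest is 3600 mod 78 = 12 (at t = -46), with n = -10.

12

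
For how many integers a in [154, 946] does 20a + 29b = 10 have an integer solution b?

gcd(29, 20) = 1.
By Bézout, 20·(-13) + 29·(9) = 1.
Particular solution: (15, -10).
General solution: a = 15 + 29t, b = -10 - 20t for integer t.
154 ≤ 15 + 29t ≤ 946 gives t ∈ [5, 32], which is 28 values.

28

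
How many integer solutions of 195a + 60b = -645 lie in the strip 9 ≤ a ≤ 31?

gcd(195, 60):
  195 = 3·60 + 15
  60 = 4·15
so gcd(195, 60) = 15.
Back-substitute for Bézout coefficients:
  15 = 195 - 3·60
  ... = 195·(1) + 60·(-3)
Scale by -43: particular solution (-43, 129); reduce a mod 4: (1, -14).
General solution: a = 1 + 4t, b = -14 - 13t for integer t.
9 ≤ 1 + 4t ≤ 31 gives t ∈ [2, 7], which is 6 values.

6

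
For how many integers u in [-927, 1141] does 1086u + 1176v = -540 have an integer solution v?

10

gcd(1176, 1086) = 6.
By Bézout, 1086*(13) + 1176*(-12) = 6.
Particular solution: (6, -6).
General solution: u = 6 + 196t, v = -6 - 181t for integer t.
-927 ≤ 6 + 196t ≤ 1141 gives t ∈ [-4, 5], which is 10 values.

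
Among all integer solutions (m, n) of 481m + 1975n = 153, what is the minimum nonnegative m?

gcd(1975, 481) = 1  (1975 = 4×481 + 51, 481 = 9×51 + 22, 51 = 2×22 + 7, 22 = 3×7 + 1, 7 = 7×1).
1 divides 153, so solutions exist.
Back-substituting, 481×(271) + 1975×(-66) = 1.
Scale by 153/1 = 153: (m₀, n₀) = (41463, -10098).
General solution: m = 41463 + 1975t, n = -10098 - 481t for integer t.
m ≥ 0: smallest is 41463 mod 1975 = 1963 (at t = -20), with n = -478.

1963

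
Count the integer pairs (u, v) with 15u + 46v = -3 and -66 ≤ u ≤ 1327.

gcd(46, 15):
  46 = 3×15 + 1
  15 = 15×1
so gcd(46, 15) = 1.
Back-substitute for Bézout coefficients:
  1 = 46 - 3×15
  ... = 15×(-3) + 46×(1)
Scale by -3: particular solution (9, -3); reduce u mod 46: (9, -3).
General solution: u = 9 + 46t, v = -3 - 15t for integer t.
-66 ≤ 9 + 46t ≤ 1327 gives t ∈ [-1, 28], which is 30 values.

30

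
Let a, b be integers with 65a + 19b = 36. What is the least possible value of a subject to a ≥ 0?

14

gcd(65, 19) = 1  (65 = 3·19 + 8, 19 = 2·8 + 3, 8 = 2·3 + 2, 3 = 1·2 + 1, 2 = 2·1).
1 divides 36, so solutions exist.
Back-substituting, 65·(-7) + 19·(24) = 1.
Scale by 36/1 = 36: (a₀, b₀) = (-252, 864).
General solution: a = -252 + 19t, b = 864 - 65t for integer t.
a ≥ 0: smallest is -252 mod 19 = 14 (at t = 14), with b = -46.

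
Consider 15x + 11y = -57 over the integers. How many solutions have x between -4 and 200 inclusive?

gcd(15, 11) = 1.
By Bézout, 15×(3) + 11×(-4) = 1.
Particular solution: (5, -12).
General solution: x = 5 + 11t, y = -12 - 15t for integer t.
-4 ≤ 5 + 11t ≤ 200 gives t ∈ [0, 17], which is 18 values.

18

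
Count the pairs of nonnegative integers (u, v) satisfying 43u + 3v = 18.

gcd(43, 3) = 1.
By Bézout, 43·(1) + 3·(-14) = 1.
One solution: (0, 6).
General: u = 0 + 3t, v = 6 - 43t.
u ≥ 0 ⇒ t ≥ 0; v ≥ 0 ⇒ t ≤ 0. So t ∈ [0, 0]: 1 solution.

1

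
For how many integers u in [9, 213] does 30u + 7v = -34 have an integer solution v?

29

gcd(30, 7):
  30 = 4·7 + 2
  7 = 3·2 + 1
  2 = 2·1
so gcd(30, 7) = 1.
Back-substitute for Bézout coefficients:
  1 = 7 - 3·2
  ... = 30·(-3) + 7·(13)
Scale by -34: particular solution (102, -442); reduce u mod 7: (4, -22).
General solution: u = 4 + 7t, v = -22 - 30t for integer t.
9 ≤ 4 + 7t ≤ 213 gives t ∈ [1, 29], which is 29 values.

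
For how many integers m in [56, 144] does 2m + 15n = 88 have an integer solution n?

gcd(15, 2) = 1  (15 = 7*2 + 1, 2 = 2*1).
Back-substituting, 2*(-7) + 15*(1) = 1.
Scale by 88: particular solution (-616, 88); reduce m mod 15: (14, 4).
General solution: m = 14 + 15t, n = 4 - 2t for integer t.
56 ≤ 14 + 15t ≤ 144 gives t ∈ [3, 8], which is 6 values.

6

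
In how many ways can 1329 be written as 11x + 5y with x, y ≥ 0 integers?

gcd(11, 5) = 1.
By Bézout, 11×(1) + 5×(-2) = 1.
One solution: (4, 257).
General: x = 4 + 5t, y = 257 - 11t.
x ≥ 0 ⇒ t ≥ 0; y ≥ 0 ⇒ t ≤ 23. So t ∈ [0, 23]: 24 solutions.

24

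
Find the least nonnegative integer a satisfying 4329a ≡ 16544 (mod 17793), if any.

gcd(17793, 4329) = 9.
9 does not divide 16544, so the congruence has no solution.

no solution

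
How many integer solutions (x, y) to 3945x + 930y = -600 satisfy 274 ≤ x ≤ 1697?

gcd(3945, 930) = 15.
By Bézout, 3945·(29) + 930·(-123) = 15.
Particular solution: (18, -77).
General solution: x = 18 + 62t, y = -77 - 263t for integer t.
274 ≤ 18 + 62t ≤ 1697 gives t ∈ [5, 27], which is 23 values.

23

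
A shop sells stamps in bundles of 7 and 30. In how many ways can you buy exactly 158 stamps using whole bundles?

1

Need nonnegative integers with 7j + 30k = 158.
gcd(7, 30) = 1, and 7·(13) + 30·(-3) = 1.
So (j₀, k₀) = (2054, -474); general j = 2054 + 30t, k = -474 - 7t.
j ≥ 0 ⇒ t ≥ -68; k ≥ 0 ⇒ t ≤ -68. That's 1 value of t.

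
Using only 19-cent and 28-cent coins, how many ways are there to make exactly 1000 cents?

2

Need nonnegative integers with 19j + 28k = 1000.
gcd(19, 28) = 1, and 19·(3) + 28·(-2) = 1.
So (j₀, k₀) = (3000, -2000); general j = 3000 + 28t, k = -2000 - 19t.
j ≥ 0 ⇒ t ≥ -107; k ≥ 0 ⇒ t ≤ -106. That's 2 values of t.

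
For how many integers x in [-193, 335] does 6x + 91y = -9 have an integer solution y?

6

gcd(91, 6) = 1.
By Bézout, 6·(-15) + 91·(1) = 1.
Particular solution: (44, -3).
General solution: x = 44 + 91t, y = -3 - 6t for integer t.
-193 ≤ 44 + 91t ≤ 335 gives t ∈ [-2, 3], which is 6 values.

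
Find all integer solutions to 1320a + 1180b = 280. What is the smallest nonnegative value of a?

2

gcd(1320, 1180) = 20.
20 divides 280, so solutions exist.
By Bézout, 1320·(17) + 1180·(-19) = 20.
Scale by 280/20 = 14: (a₀, b₀) = (238, -266).
General solution: a = 238 + 59t, b = -266 - 66t for integer t.
a ≥ 0: smallest is 238 mod 59 = 2 (at t = -4), with b = -2.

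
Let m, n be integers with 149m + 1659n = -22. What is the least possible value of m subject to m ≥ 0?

gcd(1659, 149) = 1  (1659 = 11·149 + 20, 149 = 7·20 + 9, 20 = 2·9 + 2, 9 = 4·2 + 1, 2 = 2·1).
1 divides -22, so solutions exist.
Back-substituting, 149·(746) + 1659·(-67) = 1.
Scale by -22/1 = -22: (m₀, n₀) = (-16412, 1474).
General solution: m = -16412 + 1659t, n = 1474 - 149t for integer t.
m ≥ 0: smallest is -16412 mod 1659 = 178 (at t = 10), with n = -16.

178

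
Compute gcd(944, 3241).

gcd(3241, 944):
  3241 = 3*944 + 409
  944 = 2*409 + 126
  409 = 3*126 + 31
  126 = 4*31 + 2
  31 = 15*2 + 1
  2 = 2*1
so gcd(3241, 944) = 1.

1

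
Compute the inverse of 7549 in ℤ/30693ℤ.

gcd(30693, 7549) = 1.
By Bézout, 7549*(-2285) + 30693*(562) = 1.
So 7549*-2285 ≡ 1 (mod 30693), and -2285 mod 30693 = 28408.

28408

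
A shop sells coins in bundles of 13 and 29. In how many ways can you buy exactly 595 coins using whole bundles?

Need nonnegative integers with 13j + 29k = 595.
gcd(13, 29) = 1, and 13·(9) + 29·(-4) = 1.
So (j₀, k₀) = (5355, -2380); general j = 5355 + 29t, k = -2380 - 13t.
j ≥ 0 ⇒ t ≥ -184; k ≥ 0 ⇒ t ≤ -184. That's 1 value of t.

1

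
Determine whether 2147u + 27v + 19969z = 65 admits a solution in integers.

yes

gcd(2147, 27):
  2147 = 79·27 + 14
  27 = 1·14 + 13
  14 = 1·13 + 1
  13 = 13·1
so gcd(2147, 27) = 1.
gcd(1, 19969) = 1.
1 divides 65, so integer solutions exist.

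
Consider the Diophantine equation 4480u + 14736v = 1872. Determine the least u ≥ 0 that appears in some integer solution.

gcd(14736, 4480) = 16  (14736 = 3*4480 + 1296, 4480 = 3*1296 + 592, 1296 = 2*592 + 112, 592 = 5*112 + 32, 112 = 3*32 + 16, 32 = 2*16).
16 divides 1872, so solutions exist.
Back-substituting, 4480*(-398) + 14736*(121) = 16.
Scale by 1872/16 = 117: (u₀, v₀) = (-46566, 14157).
General solution: u = -46566 + 921t, v = 14157 - 280t for integer t.
u ≥ 0: smallest is -46566 mod 921 = 405 (at t = 51), with v = -123.

405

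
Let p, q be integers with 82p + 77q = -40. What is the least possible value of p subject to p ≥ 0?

69

gcd(82, 77) = 1.
1 divides -40, so solutions exist.
By Bézout, 82·(31) + 77·(-33) = 1.
Scale by -40/1 = -40: (p₀, q₀) = (-1240, 1320).
General solution: p = -1240 + 77t, q = 1320 - 82t for integer t.
p ≥ 0: smallest is -1240 mod 77 = 69 (at t = 17), with q = -74.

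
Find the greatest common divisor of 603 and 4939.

gcd(4939, 603):
  4939 = 8×603 + 115
  603 = 5×115 + 28
  115 = 4×28 + 3
  28 = 9×3 + 1
  3 = 3×1
so gcd(4939, 603) = 1.

1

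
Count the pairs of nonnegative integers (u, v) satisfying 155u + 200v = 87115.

gcd(200, 155) = 5  (200 = 1×155 + 45, 155 = 3×45 + 20, 45 = 2×20 + 5, 20 = 4×5).
Back-substituting, 155×(-9) + 200×(7) = 5.
Scale by 17423: one solution is (-156807, 121961). Reduce u mod 40: (33, 410).
General: u = 33 + 40t, v = 410 - 31t.
u ≥ 0 ⇒ t ≥ 0; v ≥ 0 ⇒ t ≤ 13. So t ∈ [0, 13]: 14 solutions.

14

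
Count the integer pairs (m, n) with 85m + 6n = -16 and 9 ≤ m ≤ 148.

gcd(85, 6) = 1.
By Bézout, 85*(1) + 6*(-14) = 1.
Particular solution: (2, -31).
General solution: m = 2 + 6t, n = -31 - 85t for integer t.
9 ≤ 2 + 6t ≤ 148 gives t ∈ [2, 24], which is 23 values.

23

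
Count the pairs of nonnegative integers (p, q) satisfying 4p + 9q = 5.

0

gcd(9, 4) = 1  (9 = 2*4 + 1, 4 = 4*1).
Back-substituting, 4*(-2) + 9*(1) = 1.
Scale by 5: one solution is (-10, 5). Reduce p mod 9: (8, -3).
General: p = 8 + 9t, q = -3 - 4t.
p ≥ 0 ⇒ t ≥ 0; q ≥ 0 ⇒ t ≤ -1. So t ∈ [0, -1]: 0 solutions.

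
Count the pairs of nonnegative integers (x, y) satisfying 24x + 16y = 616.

13

gcd(24, 16) = 8.
By Bézout, 24*(1) + 16*(-1) = 8.
One solution: (1, 37).
General: x = 1 + 2t, y = 37 - 3t.
x ≥ 0 ⇒ t ≥ 0; y ≥ 0 ⇒ t ≤ 12. So t ∈ [0, 12]: 13 solutions.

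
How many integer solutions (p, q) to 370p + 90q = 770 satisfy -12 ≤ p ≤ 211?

gcd(370, 90):
  370 = 4*90 + 10
  90 = 9*10
so gcd(370, 90) = 10.
Back-substitute for Bézout coefficients:
  10 = 370 - 4*90
  ... = 370*(1) + 90*(-4)
Scale by 77: particular solution (77, -308); reduce p mod 9: (5, -12).
General solution: p = 5 + 9t, q = -12 - 37t for integer t.
-12 ≤ 5 + 9t ≤ 211 gives t ∈ [-1, 22], which is 24 values.

24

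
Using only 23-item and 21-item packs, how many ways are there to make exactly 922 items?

1

Need nonnegative integers with 23j + 21k = 922.
gcd(23, 21) = 1, and 23·(-10) + 21·(11) = 1.
So (j₀, k₀) = (-9220, 10142); general j = -9220 + 21t, k = 10142 - 23t.
j ≥ 0 ⇒ t ≥ 440; k ≥ 0 ⇒ t ≤ 440. That's 1 value of t.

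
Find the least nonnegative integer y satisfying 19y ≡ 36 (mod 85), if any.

gcd(85, 19):
  85 = 4·19 + 9
  19 = 2·9 + 1
  9 = 9·1
so gcd(85, 19) = 1.
1 divides 36, so solutions exist.
Back-substitute for Bézout coefficients:
  1 = 19 - 2·9
  ... = 19·(9) + 85·(-2)
So 19·(9) ≡ 1 (mod 85); multiply by 36: y ≡ 324 (mod 85).
Smallest nonnegative: y = 324 mod 85 = 69.

69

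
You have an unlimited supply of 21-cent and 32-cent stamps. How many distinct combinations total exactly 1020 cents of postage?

Need nonnegative integers with 21j + 32k = 1020.
gcd(21, 32) = 1, and 21·(-3) + 32·(2) = 1.
So (j₀, k₀) = (-3060, 2040); general j = -3060 + 32t, k = 2040 - 21t.
j ≥ 0 ⇒ t ≥ 96; k ≥ 0 ⇒ t ≤ 97. That's 2 values of t.

2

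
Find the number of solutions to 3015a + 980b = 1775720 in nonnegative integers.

gcd(3015, 980) = 5  (3015 = 3·980 + 75, 980 = 13·75 + 5, 75 = 15·5).
Back-substituting, 3015·(-13) + 980·(40) = 5.
Scale by 355144: one solution is (-4616872, 14205760). Reduce a mod 196: (104, 1492).
General: a = 104 + 196t, b = 1492 - 603t.
a ≥ 0 ⇒ t ≥ 0; b ≥ 0 ⇒ t ≤ 2. So t ∈ [0, 2]: 3 solutions.

3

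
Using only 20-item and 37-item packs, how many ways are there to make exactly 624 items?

1

Need nonnegative integers with 20j + 37k = 624.
gcd(20, 37) = 1, and 20·(13) + 37·(-7) = 1.
So (j₀, k₀) = (8112, -4368); general j = 8112 + 37t, k = -4368 - 20t.
j ≥ 0 ⇒ t ≥ -219; k ≥ 0 ⇒ t ≤ -219. That's 1 value of t.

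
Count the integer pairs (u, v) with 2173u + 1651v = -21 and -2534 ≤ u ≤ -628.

gcd(2173, 1651) = 1  (2173 = 1*1651 + 522, 1651 = 3*522 + 85, 522 = 6*85 + 12, 85 = 7*12 + 1, 12 = 12*1).
Back-substituting, 2173*(-136) + 1651*(179) = 1.
Scale by -21: particular solution (2856, -3759); reduce u mod 1651: (1205, -1586).
General solution: u = 1205 + 1651t, v = -1586 - 2173t for integer t.
-2534 ≤ 1205 + 1651t ≤ -628 gives t ∈ [-2, -2], which is 1 value.

1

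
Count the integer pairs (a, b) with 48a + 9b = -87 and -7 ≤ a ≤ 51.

gcd(48, 9):
  48 = 5×9 + 3
  9 = 3×3
so gcd(48, 9) = 3.
Back-substitute for Bézout coefficients:
  3 = 48 - 5×9
  ... = 48×(1) + 9×(-5)
Scale by -29: particular solution (-29, 145); reduce a mod 3: (1, -15).
General solution: a = 1 + 3t, b = -15 - 16t for integer t.
-7 ≤ 1 + 3t ≤ 51 gives t ∈ [-2, 16], which is 19 values.

19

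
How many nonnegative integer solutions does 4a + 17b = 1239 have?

gcd(17, 4) = 1.
By Bézout, 4×(-4) + 17×(1) = 1.
One solution: (8, 71).
General: a = 8 + 17t, b = 71 - 4t.
a ≥ 0 ⇒ t ≥ 0; b ≥ 0 ⇒ t ≤ 17. So t ∈ [0, 17]: 18 solutions.

18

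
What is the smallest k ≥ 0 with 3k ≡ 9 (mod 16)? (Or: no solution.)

3

gcd(16, 3) = 1  (16 = 5*3 + 1, 3 = 3*1).
1 divides 9, so solutions exist.
Back-substituting, 3*(-5) + 16*(1) = 1.
So 3*(-5) ≡ 1 (mod 16); multiply by 9: k ≡ -45 (mod 16).
Smallest nonnegative: k = -45 mod 16 = 3.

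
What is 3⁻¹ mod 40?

gcd(40, 3):
  40 = 13×3 + 1
  3 = 3×1
so gcd(40, 3) = 1.
Back-substitute for Bézout coefficients:
  1 = 40 - 13×3
  ... = 3×(-13) + 40×(1)
So 3×-13 ≡ 1 (mod 40), and -13 mod 40 = 27.

27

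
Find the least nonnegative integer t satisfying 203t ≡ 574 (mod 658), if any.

gcd(658, 203) = 7  (658 = 3·203 + 49, 203 = 4·49 + 7, 49 = 7·7).
7 divides 574, so solutions exist.
Back-substituting, 203·(13) + 658·(-4) = 7.
So 203·(13) ≡ 7 (mod 658); multiply by 82: t ≡ 1066 (mod 94).
Smallest nonnegative: t = 1066 mod 94 = 32.

32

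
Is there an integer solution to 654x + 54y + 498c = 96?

gcd(654, 54) = 6  (654 = 12·54 + 6, 54 = 9·6).
gcd(6, 498) = 6.
6 divides 96, so integer solutions exist.

yes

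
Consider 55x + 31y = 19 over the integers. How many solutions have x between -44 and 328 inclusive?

gcd(55, 31):
  55 = 1·31 + 24
  31 = 1·24 + 7
  24 = 3·7 + 3
  7 = 2·3 + 1
  3 = 3·1
so gcd(55, 31) = 1.
Back-substitute for Bézout coefficients:
  1 = 7 - 2·3
  ... = 55·(-9) + 31·(16)
Scale by 19: particular solution (-171, 304); reduce x mod 31: (15, -26).
General solution: x = 15 + 31t, y = -26 - 55t for integer t.
-44 ≤ 15 + 31t ≤ 328 gives t ∈ [-1, 10], which is 12 values.

12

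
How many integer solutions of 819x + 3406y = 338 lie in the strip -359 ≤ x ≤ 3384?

14

gcd(3406, 819) = 13.
By Bézout, 819×(-79) + 3406×(19) = 13.
Particular solution: (42, -10).
General solution: x = 42 + 262t, y = -10 - 63t for integer t.
-359 ≤ 42 + 262t ≤ 3384 gives t ∈ [-1, 12], which is 14 values.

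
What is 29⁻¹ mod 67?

37

gcd(67, 29):
  67 = 2*29 + 9
  29 = 3*9 + 2
  9 = 4*2 + 1
  2 = 2*1
so gcd(67, 29) = 1.
Back-substitute for Bézout coefficients:
  1 = 9 - 4*2
  ... = 29*(-30) + 67*(13)
So 29*-30 ≡ 1 (mod 67), and -30 mod 67 = 37.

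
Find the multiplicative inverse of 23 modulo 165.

gcd(165, 23):
  165 = 7×23 + 4
  23 = 5×4 + 3
  4 = 1×3 + 1
  3 = 3×1
so gcd(165, 23) = 1.
Back-substitute for Bézout coefficients:
  1 = 4 - 1×3
  ... = 23×(-43) + 165×(6)
So 23×-43 ≡ 1 (mod 165), and -43 mod 165 = 122.

122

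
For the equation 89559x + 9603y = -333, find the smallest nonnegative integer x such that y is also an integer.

gcd(89559, 9603) = 9.
9 divides -333, so solutions exist.
By Bézout, 89559·(371) + 9603·(-3460) = 9.
Scale by -333/9 = -37: (x₀, y₀) = (-13727, 128020).
General solution: x = -13727 + 1067t, y = 128020 - 9951t for integer t.
x ≥ 0: smallest is -13727 mod 1067 = 144 (at t = 13), with y = -1343.

144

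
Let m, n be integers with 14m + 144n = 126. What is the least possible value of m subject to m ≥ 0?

gcd(144, 14) = 2.
2 divides 126, so solutions exist.
By Bézout, 14×(31) + 144×(-3) = 2.
Scale by 126/2 = 63: (m₀, n₀) = (1953, -189).
General solution: m = 1953 + 72t, n = -189 - 7t for integer t.
m ≥ 0: smallest is 1953 mod 72 = 9 (at t = -27), with n = 0.

9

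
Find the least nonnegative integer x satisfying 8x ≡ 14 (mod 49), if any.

14

gcd(49, 8):
  49 = 6·8 + 1
  8 = 8·1
so gcd(49, 8) = 1.
1 divides 14, so solutions exist.
Back-substitute for Bézout coefficients:
  1 = 49 - 6·8
  ... = 8·(-6) + 49·(1)
So 8·(-6) ≡ 1 (mod 49); multiply by 14: x ≡ -84 (mod 49).
Smallest nonnegative: x = -84 mod 49 = 14.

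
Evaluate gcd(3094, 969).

gcd(3094, 969) = 17  (3094 = 3·969 + 187, 969 = 5·187 + 34, 187 = 5·34 + 17, 34 = 2·17).

17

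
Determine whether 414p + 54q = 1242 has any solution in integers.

yes

gcd(414, 54) = 18  (414 = 7×54 + 36, 54 = 1×36 + 18, 36 = 2×18).
18 divides 1242, so integer solutions exist.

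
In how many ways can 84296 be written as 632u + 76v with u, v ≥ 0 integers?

gcd(632, 76) = 4.
By Bézout, 632×(-3) + 76×(25) = 4.
One solution: (10, 1026).
General: u = 10 + 19t, v = 1026 - 158t.
u ≥ 0 ⇒ t ≥ 0; v ≥ 0 ⇒ t ≤ 6. So t ∈ [0, 6]: 7 solutions.

7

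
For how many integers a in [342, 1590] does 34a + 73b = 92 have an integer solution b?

gcd(73, 34):
  73 = 2*34 + 5
  34 = 6*5 + 4
  5 = 1*4 + 1
  4 = 4*1
so gcd(73, 34) = 1.
Back-substitute for Bézout coefficients:
  1 = 5 - 1*4
  ... = 34*(-15) + 73*(7)
Scale by 92: particular solution (-1380, 644); reduce a mod 73: (7, -2).
General solution: a = 7 + 73t, b = -2 - 34t for integer t.
342 ≤ 7 + 73t ≤ 1590 gives t ∈ [5, 21], which is 17 values.

17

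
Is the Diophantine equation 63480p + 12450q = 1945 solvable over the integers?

gcd(63480, 12450) = 30.
30 does not divide 1945 (remainder 25), so no integer solutions.

no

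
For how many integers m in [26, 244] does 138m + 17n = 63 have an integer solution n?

gcd(138, 17) = 1.
By Bézout, 138×(-8) + 17×(65) = 1.
Particular solution: (6, -45).
General solution: m = 6 + 17t, n = -45 - 138t for integer t.
26 ≤ 6 + 17t ≤ 244 gives t ∈ [2, 14], which is 13 values.

13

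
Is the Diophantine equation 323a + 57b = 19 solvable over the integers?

yes

gcd(323, 57) = 19  (323 = 5*57 + 38, 57 = 1*38 + 19, 38 = 2*19).
19 divides 19, so integer solutions exist.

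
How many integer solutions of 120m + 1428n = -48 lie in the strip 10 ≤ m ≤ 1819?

15

gcd(1428, 120) = 12  (1428 = 11·120 + 108, 120 = 1·108 + 12, 108 = 9·12).
Back-substituting, 120·(12) + 1428·(-1) = 12.
Scale by -4: particular solution (-48, 4); reduce m mod 119: (71, -6).
General solution: m = 71 + 119t, n = -6 - 10t for integer t.
10 ≤ 71 + 119t ≤ 1819 gives t ∈ [0, 14], which is 15 values.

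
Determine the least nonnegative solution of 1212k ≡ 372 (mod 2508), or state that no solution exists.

21

gcd(2508, 1212) = 12  (2508 = 2×1212 + 84, 1212 = 14×84 + 36, 84 = 2×36 + 12, 36 = 3×12).
12 divides 372, so solutions exist.
Back-substituting, 1212×(-60) + 2508×(29) = 12.
So 1212×(-60) ≡ 12 (mod 2508); multiply by 31: k ≡ -1860 (mod 209).
Smallest nonnegative: k = -1860 mod 209 = 21.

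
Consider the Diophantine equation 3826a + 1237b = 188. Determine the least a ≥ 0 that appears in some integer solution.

604

gcd(3826, 1237) = 1.
1 divides 188, so solutions exist.
By Bézout, 3826*(398) + 1237*(-1231) = 1.
Scale by 188/1 = 188: (a₀, b₀) = (74824, -231428).
General solution: a = 74824 + 1237t, b = -231428 - 3826t for integer t.
a ≥ 0: smallest is 74824 mod 1237 = 604 (at t = -60), with b = -1868.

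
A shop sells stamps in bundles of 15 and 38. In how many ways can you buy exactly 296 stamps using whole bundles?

1

Need nonnegative integers with 15j + 38k = 296.
gcd(15, 38) = 1, and 15·(-5) + 38·(2) = 1.
So (j₀, k₀) = (-1480, 592); general j = -1480 + 38t, k = 592 - 15t.
j ≥ 0 ⇒ t ≥ 39; k ≥ 0 ⇒ t ≤ 39. That's 1 value of t.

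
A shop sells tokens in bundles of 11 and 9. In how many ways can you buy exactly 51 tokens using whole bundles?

Need nonnegative integers with 11j + 9k = 51.
gcd(11, 9) = 1, and 11·(-4) + 9·(5) = 1.
So (j₀, k₀) = (-204, 255); general j = -204 + 9t, k = 255 - 11t.
j ≥ 0 ⇒ t ≥ 23; k ≥ 0 ⇒ t ≤ 23. That's 1 value of t.

1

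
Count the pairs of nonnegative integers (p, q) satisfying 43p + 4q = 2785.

16

gcd(43, 4) = 1  (43 = 10·4 + 3, 4 = 1·3 + 1, 3 = 3·1).
Back-substituting, 43·(-1) + 4·(11) = 1.
Scale by 2785: one solution is (-2785, 30635). Reduce p mod 4: (3, 664).
General: p = 3 + 4t, q = 664 - 43t.
p ≥ 0 ⇒ t ≥ 0; q ≥ 0 ⇒ t ≤ 15. So t ∈ [0, 15]: 16 solutions.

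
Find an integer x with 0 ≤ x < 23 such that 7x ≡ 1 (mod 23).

gcd(23, 7) = 1  (23 = 3·7 + 2, 7 = 3·2 + 1, 2 = 2·1).
Back-substituting, 7·(10) + 23·(-3) = 1.
So 7·10 ≡ 1 (mod 23), and 10 mod 23 = 10.

10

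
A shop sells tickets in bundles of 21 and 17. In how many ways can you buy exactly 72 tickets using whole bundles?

Need nonnegative integers with 21j + 17k = 72.
gcd(21, 17) = 1, and 21·(-4) + 17·(5) = 1.
So (j₀, k₀) = (-288, 360); general j = -288 + 17t, k = 360 - 21t.
j ≥ 0 ⇒ t ≥ 17; k ≥ 0 ⇒ t ≤ 17. That's 1 value of t.

1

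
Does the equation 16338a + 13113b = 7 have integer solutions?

no

gcd(16338, 13113) = 3  (16338 = 1×13113 + 3225, 13113 = 4×3225 + 213, 3225 = 15×213 + 30, 213 = 7×30 + 3, 30 = 10×3).
3 does not divide 7 (remainder 1), so no integer solutions.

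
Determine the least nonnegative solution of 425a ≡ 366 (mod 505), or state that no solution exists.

gcd(505, 425) = 5.
5 does not divide 366, so the congruence has no solution.

no solution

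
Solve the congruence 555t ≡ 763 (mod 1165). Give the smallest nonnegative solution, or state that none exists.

gcd(1165, 555):
  1165 = 2·555 + 55
  555 = 10·55 + 5
  55 = 11·5
so gcd(1165, 555) = 5.
5 does not divide 763, so the congruence has no solution.

no solution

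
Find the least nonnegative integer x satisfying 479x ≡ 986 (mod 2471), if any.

gcd(2471, 479) = 1.
1 divides 986, so solutions exist.
By Bézout, 479×(-1073) + 2471×(208) = 1.
So 479×(-1073) ≡ 1 (mod 2471); multiply by 986: x ≡ -1057978 (mod 2471).
Smallest nonnegative: x = -1057978 mod 2471 = 2081.

2081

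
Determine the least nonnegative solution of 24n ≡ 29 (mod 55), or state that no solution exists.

gcd(55, 24) = 1  (55 = 2*24 + 7, 24 = 3*7 + 3, 7 = 2*3 + 1, 3 = 3*1).
1 divides 29, so solutions exist.
Back-substituting, 24*(-16) + 55*(7) = 1.
So 24*(-16) ≡ 1 (mod 55); multiply by 29: n ≡ -464 (mod 55).
Smallest nonnegative: n = -464 mod 55 = 31.

31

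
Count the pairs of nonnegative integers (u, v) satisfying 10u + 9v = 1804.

gcd(10, 9) = 1.
By Bézout, 10*(1) + 9*(-1) = 1.
One solution: (4, 196).
General: u = 4 + 9t, v = 196 - 10t.
u ≥ 0 ⇒ t ≥ 0; v ≥ 0 ⇒ t ≤ 19. So t ∈ [0, 19]: 20 solutions.

20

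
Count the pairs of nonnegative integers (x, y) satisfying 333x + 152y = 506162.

gcd(333, 152):
  333 = 2*152 + 29
  152 = 5*29 + 7
  29 = 4*7 + 1
  7 = 7*1
so gcd(333, 152) = 1.
Back-substitute for Bézout coefficients:
  1 = 29 - 4*7
  ... = 333*(21) + 152*(-46)
Scale by 506162: one solution is (10629402, -23283452). Reduce x mod 152: (42, 3238).
General: x = 42 + 152t, y = 3238 - 333t.
x ≥ 0 ⇒ t ≥ 0; y ≥ 0 ⇒ t ≤ 9. So t ∈ [0, 9]: 10 solutions.

10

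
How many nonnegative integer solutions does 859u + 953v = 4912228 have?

gcd(953, 859) = 1  (953 = 1×859 + 94, 859 = 9×94 + 13, 94 = 7×13 + 3, 13 = 4×3 + 1, 3 = 3×1).
Back-substituting, 859×(294) + 953×(-265) = 1.
Scale by 4912228: one solution is (1444195032, -1301740420). Reduce u mod 953: (725, 4501).
General: u = 725 + 953t, v = 4501 - 859t.
u ≥ 0 ⇒ t ≥ 0; v ≥ 0 ⇒ t ≤ 5. So t ∈ [0, 5]: 6 solutions.

6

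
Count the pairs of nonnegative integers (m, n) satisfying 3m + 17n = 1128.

23

gcd(17, 3):
  17 = 5×3 + 2
  3 = 1×2 + 1
  2 = 2×1
so gcd(17, 3) = 1.
Back-substitute for Bézout coefficients:
  1 = 3 - 1×2
  ... = 3×(6) + 17×(-1)
Scale by 1128: one solution is (6768, -1128). Reduce m mod 17: (2, 66).
General: m = 2 + 17t, n = 66 - 3t.
m ≥ 0 ⇒ t ≥ 0; n ≥ 0 ⇒ t ≤ 22. So t ∈ [0, 22]: 23 solutions.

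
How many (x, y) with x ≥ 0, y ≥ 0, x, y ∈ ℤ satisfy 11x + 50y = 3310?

gcd(50, 11) = 1  (50 = 4×11 + 6, 11 = 1×6 + 5, 6 = 1×5 + 1, 5 = 5×1).
Back-substituting, 11×(-9) + 50×(2) = 1.
Scale by 3310: one solution is (-29790, 6620). Reduce x mod 50: (10, 64).
General: x = 10 + 50t, y = 64 - 11t.
x ≥ 0 ⇒ t ≥ 0; y ≥ 0 ⇒ t ≤ 5. So t ∈ [0, 5]: 6 solutions.

6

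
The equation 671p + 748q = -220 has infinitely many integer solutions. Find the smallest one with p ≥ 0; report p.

gcd(748, 671) = 11  (748 = 1·671 + 77, 671 = 8·77 + 55, 77 = 1·55 + 22, 55 = 2·22 + 11, 22 = 2·11).
11 divides -220, so solutions exist.
Back-substituting, 671·(29) + 748·(-26) = 11.
Scale by -220/11 = -20: (p₀, q₀) = (-580, 520).
General solution: p = -580 + 68t, q = 520 - 61t for integer t.
p ≥ 0: smallest is -580 mod 68 = 32 (at t = 9), with q = -29.

32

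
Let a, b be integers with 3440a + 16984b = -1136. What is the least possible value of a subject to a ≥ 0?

gcd(16984, 3440) = 8.
8 divides -1136, so solutions exist.
By Bézout, 3440×(-1022) + 16984×(207) = 8.
Scale by -1136/8 = -142: (a₀, b₀) = (145124, -29394).
General solution: a = 145124 + 2123t, b = -29394 - 430t for integer t.
a ≥ 0: smallest is 145124 mod 2123 = 760 (at t = -68), with b = -154.

760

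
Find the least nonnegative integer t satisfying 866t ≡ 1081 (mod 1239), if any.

884

gcd(1239, 866):
  1239 = 1*866 + 373
  866 = 2*373 + 120
  373 = 3*120 + 13
  120 = 9*13 + 3
  13 = 4*3 + 1
  3 = 3*1
so gcd(1239, 866) = 1.
1 divides 1081, so solutions exist.
Back-substitute for Bézout coefficients:
  1 = 13 - 4*3
  ... = 866*(-382) + 1239*(267)
So 866*(-382) ≡ 1 (mod 1239); multiply by 1081: t ≡ -412942 (mod 1239).
Smallest nonnegative: t = -412942 mod 1239 = 884.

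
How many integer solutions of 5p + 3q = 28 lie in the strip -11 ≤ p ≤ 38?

17

gcd(5, 3):
  5 = 1·3 + 2
  3 = 1·2 + 1
  2 = 2·1
so gcd(5, 3) = 1.
Back-substitute for Bézout coefficients:
  1 = 3 - 1·2
  ... = 5·(-1) + 3·(2)
Scale by 28: particular solution (-28, 56); reduce p mod 3: (2, 6).
General solution: p = 2 + 3t, q = 6 - 5t for integer t.
-11 ≤ 2 + 3t ≤ 38 gives t ∈ [-4, 12], which is 17 values.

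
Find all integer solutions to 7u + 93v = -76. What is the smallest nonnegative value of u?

gcd(93, 7):
  93 = 13·7 + 2
  7 = 3·2 + 1
  2 = 2·1
so gcd(93, 7) = 1.
1 divides -76, so solutions exist.
Back-substitute for Bézout coefficients:
  1 = 7 - 3·2
  ... = 7·(40) + 93·(-3)
Scale by -76/1 = -76: (u₀, v₀) = (-3040, 228).
General solution: u = -3040 + 93t, v = 228 - 7t for integer t.
u ≥ 0: smallest is -3040 mod 93 = 29 (at t = 33), with v = -3.

29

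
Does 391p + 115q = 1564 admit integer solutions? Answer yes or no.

gcd(391, 115) = 23  (391 = 3×115 + 46, 115 = 2×46 + 23, 46 = 2×23).
23 divides 1564, so integer solutions exist.

yes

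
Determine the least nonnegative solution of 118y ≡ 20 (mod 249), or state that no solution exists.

gcd(249, 118):
  249 = 2×118 + 13
  118 = 9×13 + 1
  13 = 13×1
so gcd(249, 118) = 1.
1 divides 20, so solutions exist.
Back-substitute for Bézout coefficients:
  1 = 118 - 9×13
  ... = 118×(19) + 249×(-9)
So 118×(19) ≡ 1 (mod 249); multiply by 20: y ≡ 380 (mod 249).
Smallest nonnegative: y = 380 mod 249 = 131.

131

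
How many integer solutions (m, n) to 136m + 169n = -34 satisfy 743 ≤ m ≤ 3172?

14

gcd(169, 136) = 1.
By Bézout, 136*(-41) + 169*(33) = 1.
Particular solution: (42, -34).
General solution: m = 42 + 169t, n = -34 - 136t for integer t.
743 ≤ 42 + 169t ≤ 3172 gives t ∈ [5, 18], which is 14 values.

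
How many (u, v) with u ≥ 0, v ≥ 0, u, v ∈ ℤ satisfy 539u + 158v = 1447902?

17

gcd(539, 158) = 1  (539 = 3×158 + 65, 158 = 2×65 + 28, 65 = 2×28 + 9, 28 = 3×9 + 1, 9 = 9×1).
Back-substituting, 539×(-17) + 158×(58) = 1.
Scale by 1447902: one solution is (-24614334, 83978316). Reduce u mod 158: (12, 9123).
General: u = 12 + 158t, v = 9123 - 539t.
u ≥ 0 ⇒ t ≥ 0; v ≥ 0 ⇒ t ≤ 16. So t ∈ [0, 16]: 17 solutions.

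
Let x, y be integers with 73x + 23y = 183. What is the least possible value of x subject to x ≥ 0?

17

gcd(73, 23) = 1.
1 divides 183, so solutions exist.
By Bézout, 73·(6) + 23·(-19) = 1.
Scale by 183/1 = 183: (x₀, y₀) = (1098, -3477).
General solution: x = 1098 + 23t, y = -3477 - 73t for integer t.
x ≥ 0: smallest is 1098 mod 23 = 17 (at t = -47), with y = -46.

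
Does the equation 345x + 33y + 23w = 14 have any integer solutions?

yes

gcd(345, 33) = 3.
gcd(3, 23) = 1.
1 divides 14, so integer solutions exist.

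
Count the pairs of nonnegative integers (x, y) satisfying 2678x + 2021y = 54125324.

10

gcd(2678, 2021):
  2678 = 1×2021 + 657
  2021 = 3×657 + 50
  657 = 13×50 + 7
  50 = 7×7 + 1
  7 = 7×1
so gcd(2678, 2021) = 1.
Back-substitute for Bézout coefficients:
  1 = 50 - 7×7
  ... = 2678×(-283) + 2021×(375)
Scale by 54125324: one solution is (-15317466692, 20296996500). Reduce x mod 2021: (1521, 24766).
General: x = 1521 + 2021t, y = 24766 - 2678t.
x ≥ 0 ⇒ t ≥ 0; y ≥ 0 ⇒ t ≤ 9. So t ∈ [0, 9]: 10 solutions.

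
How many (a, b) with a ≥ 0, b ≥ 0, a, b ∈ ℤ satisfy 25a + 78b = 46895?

24

gcd(78, 25):
  78 = 3*25 + 3
  25 = 8*3 + 1
  3 = 3*1
so gcd(78, 25) = 1.
Back-substitute for Bézout coefficients:
  1 = 25 - 8*3
  ... = 25*(25) + 78*(-8)
Scale by 46895: one solution is (1172375, -375160). Reduce a mod 78: (35, 590).
General: a = 35 + 78t, b = 590 - 25t.
a ≥ 0 ⇒ t ≥ 0; b ≥ 0 ⇒ t ≤ 23. So t ∈ [0, 23]: 24 solutions.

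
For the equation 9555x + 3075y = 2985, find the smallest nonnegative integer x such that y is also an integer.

gcd(9555, 3075) = 15  (9555 = 3·3075 + 330, 3075 = 9·330 + 105, 330 = 3·105 + 15, 105 = 7·15).
15 divides 2985, so solutions exist.
Back-substituting, 9555·(28) + 3075·(-87) = 15.
Scale by 2985/15 = 199: (x₀, y₀) = (5572, -17313).
General solution: x = 5572 + 205t, y = -17313 - 637t for integer t.
x ≥ 0: smallest is 5572 mod 205 = 37 (at t = -27), with y = -114.

37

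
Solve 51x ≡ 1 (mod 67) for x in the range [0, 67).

46

gcd(67, 51):
  67 = 1×51 + 16
  51 = 3×16 + 3
  16 = 5×3 + 1
  3 = 3×1
so gcd(67, 51) = 1.
Back-substitute for Bézout coefficients:
  1 = 16 - 5×3
  ... = 51×(-21) + 67×(16)
So 51×-21 ≡ 1 (mod 67), and -21 mod 67 = 46.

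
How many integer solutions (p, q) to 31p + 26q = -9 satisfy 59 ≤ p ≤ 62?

gcd(31, 26) = 1.
By Bézout, 31*(-5) + 26*(6) = 1.
Particular solution: (19, -23).
General solution: p = 19 + 26t, q = -23 - 31t for integer t.
59 ≤ 19 + 26t ≤ 62 gives t ∈ [2, 1], which is 0 values.

0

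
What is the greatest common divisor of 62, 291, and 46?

gcd(291, 62) = 1  (291 = 4*62 + 43, 62 = 1*43 + 19, 43 = 2*19 + 5, 19 = 3*5 + 4, 5 = 1*4 + 1, 4 = 4*1).
gcd(1, 46) = 1.

1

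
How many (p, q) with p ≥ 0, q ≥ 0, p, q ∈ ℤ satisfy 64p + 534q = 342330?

20

gcd(534, 64):
  534 = 8*64 + 22
  64 = 2*22 + 20
  22 = 1*20 + 2
  20 = 10*2
so gcd(534, 64) = 2.
Back-substitute for Bézout coefficients:
  2 = 22 - 1*20
  ... = 64*(-25) + 534*(3)
Scale by 171165: one solution is (-4279125, 513495). Reduce p mod 267: (84, 631).
General: p = 84 + 267t, q = 631 - 32t.
p ≥ 0 ⇒ t ≥ 0; q ≥ 0 ⇒ t ≤ 19. So t ∈ [0, 19]: 20 solutions.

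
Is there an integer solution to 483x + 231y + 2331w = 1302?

yes

gcd(483, 231) = 21  (483 = 2×231 + 21, 231 = 11×21).
gcd(21, 2331) = 21.
21 divides 1302, so integer solutions exist.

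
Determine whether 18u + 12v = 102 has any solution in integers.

yes

gcd(18, 12):
  18 = 1·12 + 6
  12 = 2·6
so gcd(18, 12) = 6.
6 divides 102, so integer solutions exist.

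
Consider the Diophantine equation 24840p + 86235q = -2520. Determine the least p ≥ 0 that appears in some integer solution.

1333

gcd(86235, 24840) = 15  (86235 = 3·24840 + 11715, 24840 = 2·11715 + 1410, 11715 = 8·1410 + 435, 1410 = 3·435 + 105, 435 = 4·105 + 15, 105 = 7·15).
15 divides -2520, so solutions exist.
Back-substituting, 24840·(-795) + 86235·(229) = 15.
Scale by -2520/15 = -168: (p₀, q₀) = (133560, -38472).
General solution: p = 133560 + 5749t, q = -38472 - 1656t for integer t.
p ≥ 0: smallest is 133560 mod 5749 = 1333 (at t = -23), with q = -384.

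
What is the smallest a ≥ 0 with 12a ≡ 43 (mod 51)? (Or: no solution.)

gcd(51, 12):
  51 = 4*12 + 3
  12 = 4*3
so gcd(51, 12) = 3.
3 does not divide 43, so the congruence has no solution.

no solution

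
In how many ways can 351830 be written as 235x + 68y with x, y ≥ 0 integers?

gcd(235, 68) = 1  (235 = 3×68 + 31, 68 = 2×31 + 6, 31 = 5×6 + 1, 6 = 6×1).
Back-substituting, 235×(11) + 68×(-38) = 1.
Scale by 351830: one solution is (3870130, -13369540). Reduce x mod 68: (46, 5015).
General: x = 46 + 68t, y = 5015 - 235t.
x ≥ 0 ⇒ t ≥ 0; y ≥ 0 ⇒ t ≤ 21. So t ∈ [0, 21]: 22 solutions.

22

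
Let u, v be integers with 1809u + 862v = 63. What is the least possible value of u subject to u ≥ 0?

163

gcd(1809, 862) = 1  (1809 = 2·862 + 85, 862 = 10·85 + 12, 85 = 7·12 + 1, 12 = 12·1).
1 divides 63, so solutions exist.
Back-substituting, 1809·(71) + 862·(-149) = 1.
Scale by 63/1 = 63: (u₀, v₀) = (4473, -9387).
General solution: u = 4473 + 862t, v = -9387 - 1809t for integer t.
u ≥ 0: smallest is 4473 mod 862 = 163 (at t = -5), with v = -342.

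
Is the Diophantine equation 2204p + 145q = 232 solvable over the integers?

yes

gcd(2204, 145) = 29.
29 divides 232, so integer solutions exist.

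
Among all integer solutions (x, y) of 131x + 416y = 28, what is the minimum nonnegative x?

gcd(416, 131) = 1  (416 = 3*131 + 23, 131 = 5*23 + 16, 23 = 1*16 + 7, 16 = 2*7 + 2, 7 = 3*2 + 1, 2 = 2*1).
1 divides 28, so solutions exist.
Back-substituting, 131*(-181) + 416*(57) = 1.
Scale by 28/1 = 28: (x₀, y₀) = (-5068, 1596).
General solution: x = -5068 + 416t, y = 1596 - 131t for integer t.
x ≥ 0: smallest is -5068 mod 416 = 340 (at t = 13), with y = -107.

340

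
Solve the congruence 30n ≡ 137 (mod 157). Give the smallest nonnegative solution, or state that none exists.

104

gcd(157, 30):
  157 = 5×30 + 7
  30 = 4×7 + 2
  7 = 3×2 + 1
  2 = 2×1
so gcd(157, 30) = 1.
1 divides 137, so solutions exist.
Back-substitute for Bézout coefficients:
  1 = 7 - 3×2
  ... = 30×(-68) + 157×(13)
So 30×(-68) ≡ 1 (mod 157); multiply by 137: n ≡ -9316 (mod 157).
Smallest nonnegative: n = -9316 mod 157 = 104.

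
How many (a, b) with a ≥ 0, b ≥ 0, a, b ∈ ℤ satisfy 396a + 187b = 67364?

10

gcd(396, 187) = 11  (396 = 2*187 + 22, 187 = 8*22 + 11, 22 = 2*11).
Back-substituting, 396*(-8) + 187*(17) = 11.
Scale by 6124: one solution is (-48992, 104108). Reduce a mod 17: (2, 356).
General: a = 2 + 17t, b = 356 - 36t.
a ≥ 0 ⇒ t ≥ 0; b ≥ 0 ⇒ t ≤ 9. So t ∈ [0, 9]: 10 solutions.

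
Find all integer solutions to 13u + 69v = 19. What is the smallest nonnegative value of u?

28

gcd(69, 13) = 1.
1 divides 19, so solutions exist.
By Bézout, 13×(16) + 69×(-3) = 1.
Scale by 19/1 = 19: (u₀, v₀) = (304, -57).
General solution: u = 304 + 69t, v = -57 - 13t for integer t.
u ≥ 0: smallest is 304 mod 69 = 28 (at t = -4), with v = -5.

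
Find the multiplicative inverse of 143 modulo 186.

173

gcd(186, 143) = 1  (186 = 1×143 + 43, 143 = 3×43 + 14, 43 = 3×14 + 1, 14 = 14×1).
Back-substituting, 143×(-13) + 186×(10) = 1.
So 143×-13 ≡ 1 (mod 186), and -13 mod 186 = 173.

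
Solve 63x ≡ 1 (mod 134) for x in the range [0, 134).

gcd(134, 63) = 1.
By Bézout, 63×(-17) + 134×(8) = 1.
So 63×-17 ≡ 1 (mod 134), and -17 mod 134 = 117.

117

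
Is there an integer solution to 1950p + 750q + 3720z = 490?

no

gcd(1950, 750):
  1950 = 2·750 + 450
  750 = 1·450 + 300
  450 = 1·300 + 150
  300 = 2·150
so gcd(1950, 750) = 150.
gcd(150, 3720) = 30.
30 does not divide 490 (remainder 10), so no integer solutions.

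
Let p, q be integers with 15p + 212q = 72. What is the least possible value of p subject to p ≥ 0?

132

gcd(212, 15):
  212 = 14·15 + 2
  15 = 7·2 + 1
  2 = 2·1
so gcd(212, 15) = 1.
1 divides 72, so solutions exist.
Back-substitute for Bézout coefficients:
  1 = 15 - 7·2
  ... = 15·(99) + 212·(-7)
Scale by 72/1 = 72: (p₀, q₀) = (7128, -504).
General solution: p = 7128 + 212t, q = -504 - 15t for integer t.
p ≥ 0: smallest is 7128 mod 212 = 132 (at t = -33), with q = -9.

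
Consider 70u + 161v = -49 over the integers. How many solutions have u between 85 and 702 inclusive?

gcd(161, 70):
  161 = 2*70 + 21
  70 = 3*21 + 7
  21 = 3*7
so gcd(161, 70) = 7.
Back-substitute for Bézout coefficients:
  7 = 70 - 3*21
  ... = 70*(7) + 161*(-3)
Scale by -7: particular solution (-49, 21); reduce u mod 23: (20, -9).
General solution: u = 20 + 23t, v = -9 - 10t for integer t.
85 ≤ 20 + 23t ≤ 702 gives t ∈ [3, 29], which is 27 values.

27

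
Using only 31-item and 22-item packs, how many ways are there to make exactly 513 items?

1

Need nonnegative integers with 31j + 22k = 513.
gcd(31, 22) = 1, and 31·(5) + 22·(-7) = 1.
So (j₀, k₀) = (2565, -3591); general j = 2565 + 22t, k = -3591 - 31t.
j ≥ 0 ⇒ t ≥ -116; k ≥ 0 ⇒ t ≤ -116. That's 1 value of t.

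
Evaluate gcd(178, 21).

1

gcd(178, 21):
  178 = 8·21 + 10
  21 = 2·10 + 1
  10 = 10·1
so gcd(178, 21) = 1.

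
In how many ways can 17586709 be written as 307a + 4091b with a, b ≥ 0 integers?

14

gcd(4091, 307) = 1  (4091 = 13×307 + 100, 307 = 3×100 + 7, 100 = 14×7 + 2, 7 = 3×2 + 1, 2 = 2×1).
Back-substituting, 307×(1759) + 4091×(-132) = 1.
Scale by 17586709: one solution is (30935021131, -2321445588). Reduce a mod 4091: (65, 4294).
General: a = 65 + 4091t, b = 4294 - 307t.
a ≥ 0 ⇒ t ≥ 0; b ≥ 0 ⇒ t ≤ 13. So t ∈ [0, 13]: 14 solutions.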